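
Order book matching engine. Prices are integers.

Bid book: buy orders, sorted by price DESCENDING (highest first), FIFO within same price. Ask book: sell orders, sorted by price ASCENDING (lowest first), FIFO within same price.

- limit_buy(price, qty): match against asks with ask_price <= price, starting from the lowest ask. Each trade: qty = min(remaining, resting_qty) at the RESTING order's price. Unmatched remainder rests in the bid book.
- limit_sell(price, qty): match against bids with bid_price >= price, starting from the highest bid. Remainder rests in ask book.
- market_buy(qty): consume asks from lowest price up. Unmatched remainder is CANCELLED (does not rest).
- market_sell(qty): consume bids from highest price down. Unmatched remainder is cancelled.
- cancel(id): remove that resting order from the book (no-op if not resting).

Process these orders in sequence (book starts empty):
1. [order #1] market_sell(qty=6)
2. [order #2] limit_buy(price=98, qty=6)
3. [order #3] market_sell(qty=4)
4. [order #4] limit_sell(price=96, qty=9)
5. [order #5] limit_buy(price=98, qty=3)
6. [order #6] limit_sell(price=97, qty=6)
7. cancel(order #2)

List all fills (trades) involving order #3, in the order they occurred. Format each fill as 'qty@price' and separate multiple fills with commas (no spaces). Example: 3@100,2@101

After op 1 [order #1] market_sell(qty=6): fills=none; bids=[-] asks=[-]
After op 2 [order #2] limit_buy(price=98, qty=6): fills=none; bids=[#2:6@98] asks=[-]
After op 3 [order #3] market_sell(qty=4): fills=#2x#3:4@98; bids=[#2:2@98] asks=[-]
After op 4 [order #4] limit_sell(price=96, qty=9): fills=#2x#4:2@98; bids=[-] asks=[#4:7@96]
After op 5 [order #5] limit_buy(price=98, qty=3): fills=#5x#4:3@96; bids=[-] asks=[#4:4@96]
After op 6 [order #6] limit_sell(price=97, qty=6): fills=none; bids=[-] asks=[#4:4@96 #6:6@97]
After op 7 cancel(order #2): fills=none; bids=[-] asks=[#4:4@96 #6:6@97]

Answer: 4@98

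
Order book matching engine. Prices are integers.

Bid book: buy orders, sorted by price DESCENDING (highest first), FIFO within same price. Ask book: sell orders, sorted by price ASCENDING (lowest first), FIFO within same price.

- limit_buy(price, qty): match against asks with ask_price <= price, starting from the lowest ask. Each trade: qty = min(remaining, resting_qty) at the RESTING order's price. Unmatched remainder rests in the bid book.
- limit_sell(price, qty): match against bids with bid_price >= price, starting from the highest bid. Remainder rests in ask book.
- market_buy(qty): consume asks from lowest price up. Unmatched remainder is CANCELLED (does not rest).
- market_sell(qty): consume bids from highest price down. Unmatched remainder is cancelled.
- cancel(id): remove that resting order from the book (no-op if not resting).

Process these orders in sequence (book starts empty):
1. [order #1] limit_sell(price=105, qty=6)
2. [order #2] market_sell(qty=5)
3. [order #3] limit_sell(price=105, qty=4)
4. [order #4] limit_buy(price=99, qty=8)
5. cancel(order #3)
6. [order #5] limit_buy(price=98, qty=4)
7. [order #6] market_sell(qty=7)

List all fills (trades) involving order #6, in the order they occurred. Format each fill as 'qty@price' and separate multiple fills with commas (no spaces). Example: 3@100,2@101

Answer: 7@99

Derivation:
After op 1 [order #1] limit_sell(price=105, qty=6): fills=none; bids=[-] asks=[#1:6@105]
After op 2 [order #2] market_sell(qty=5): fills=none; bids=[-] asks=[#1:6@105]
After op 3 [order #3] limit_sell(price=105, qty=4): fills=none; bids=[-] asks=[#1:6@105 #3:4@105]
After op 4 [order #4] limit_buy(price=99, qty=8): fills=none; bids=[#4:8@99] asks=[#1:6@105 #3:4@105]
After op 5 cancel(order #3): fills=none; bids=[#4:8@99] asks=[#1:6@105]
After op 6 [order #5] limit_buy(price=98, qty=4): fills=none; bids=[#4:8@99 #5:4@98] asks=[#1:6@105]
After op 7 [order #6] market_sell(qty=7): fills=#4x#6:7@99; bids=[#4:1@99 #5:4@98] asks=[#1:6@105]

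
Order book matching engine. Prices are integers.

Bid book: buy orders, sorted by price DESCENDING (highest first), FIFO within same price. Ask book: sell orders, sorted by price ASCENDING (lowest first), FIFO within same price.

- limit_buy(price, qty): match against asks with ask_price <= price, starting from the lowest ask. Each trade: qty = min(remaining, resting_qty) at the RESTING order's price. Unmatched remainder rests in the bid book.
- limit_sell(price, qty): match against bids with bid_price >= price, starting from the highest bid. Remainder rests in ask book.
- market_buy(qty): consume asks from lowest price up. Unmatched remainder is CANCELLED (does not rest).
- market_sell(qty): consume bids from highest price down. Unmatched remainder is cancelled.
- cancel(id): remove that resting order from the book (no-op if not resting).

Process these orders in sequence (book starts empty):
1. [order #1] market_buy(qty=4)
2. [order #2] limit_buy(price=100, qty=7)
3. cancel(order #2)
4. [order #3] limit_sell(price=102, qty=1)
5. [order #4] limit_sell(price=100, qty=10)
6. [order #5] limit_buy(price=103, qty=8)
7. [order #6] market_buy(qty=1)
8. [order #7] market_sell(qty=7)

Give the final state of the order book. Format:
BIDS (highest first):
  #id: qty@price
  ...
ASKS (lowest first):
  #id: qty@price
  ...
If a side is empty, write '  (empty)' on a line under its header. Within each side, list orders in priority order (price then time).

After op 1 [order #1] market_buy(qty=4): fills=none; bids=[-] asks=[-]
After op 2 [order #2] limit_buy(price=100, qty=7): fills=none; bids=[#2:7@100] asks=[-]
After op 3 cancel(order #2): fills=none; bids=[-] asks=[-]
After op 4 [order #3] limit_sell(price=102, qty=1): fills=none; bids=[-] asks=[#3:1@102]
After op 5 [order #4] limit_sell(price=100, qty=10): fills=none; bids=[-] asks=[#4:10@100 #3:1@102]
After op 6 [order #5] limit_buy(price=103, qty=8): fills=#5x#4:8@100; bids=[-] asks=[#4:2@100 #3:1@102]
After op 7 [order #6] market_buy(qty=1): fills=#6x#4:1@100; bids=[-] asks=[#4:1@100 #3:1@102]
After op 8 [order #7] market_sell(qty=7): fills=none; bids=[-] asks=[#4:1@100 #3:1@102]

Answer: BIDS (highest first):
  (empty)
ASKS (lowest first):
  #4: 1@100
  #3: 1@102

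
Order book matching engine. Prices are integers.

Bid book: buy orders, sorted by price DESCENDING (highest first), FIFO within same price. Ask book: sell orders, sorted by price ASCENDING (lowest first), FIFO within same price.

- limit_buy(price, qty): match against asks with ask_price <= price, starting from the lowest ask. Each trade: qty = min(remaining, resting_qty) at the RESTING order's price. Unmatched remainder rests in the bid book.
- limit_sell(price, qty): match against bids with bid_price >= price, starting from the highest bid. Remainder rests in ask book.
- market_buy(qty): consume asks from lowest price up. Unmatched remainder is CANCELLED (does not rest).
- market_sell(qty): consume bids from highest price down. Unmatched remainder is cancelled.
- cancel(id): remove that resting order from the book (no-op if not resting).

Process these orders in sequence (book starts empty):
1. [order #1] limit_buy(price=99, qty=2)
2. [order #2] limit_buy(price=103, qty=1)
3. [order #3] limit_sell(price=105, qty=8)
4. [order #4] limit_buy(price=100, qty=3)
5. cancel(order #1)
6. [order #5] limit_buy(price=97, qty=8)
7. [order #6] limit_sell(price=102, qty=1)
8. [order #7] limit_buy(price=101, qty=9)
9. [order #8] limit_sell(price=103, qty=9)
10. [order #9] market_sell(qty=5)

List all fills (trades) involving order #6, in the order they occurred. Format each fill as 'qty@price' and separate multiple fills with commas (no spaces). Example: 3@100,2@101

Answer: 1@103

Derivation:
After op 1 [order #1] limit_buy(price=99, qty=2): fills=none; bids=[#1:2@99] asks=[-]
After op 2 [order #2] limit_buy(price=103, qty=1): fills=none; bids=[#2:1@103 #1:2@99] asks=[-]
After op 3 [order #3] limit_sell(price=105, qty=8): fills=none; bids=[#2:1@103 #1:2@99] asks=[#3:8@105]
After op 4 [order #4] limit_buy(price=100, qty=3): fills=none; bids=[#2:1@103 #4:3@100 #1:2@99] asks=[#3:8@105]
After op 5 cancel(order #1): fills=none; bids=[#2:1@103 #4:3@100] asks=[#3:8@105]
After op 6 [order #5] limit_buy(price=97, qty=8): fills=none; bids=[#2:1@103 #4:3@100 #5:8@97] asks=[#3:8@105]
After op 7 [order #6] limit_sell(price=102, qty=1): fills=#2x#6:1@103; bids=[#4:3@100 #5:8@97] asks=[#3:8@105]
After op 8 [order #7] limit_buy(price=101, qty=9): fills=none; bids=[#7:9@101 #4:3@100 #5:8@97] asks=[#3:8@105]
After op 9 [order #8] limit_sell(price=103, qty=9): fills=none; bids=[#7:9@101 #4:3@100 #5:8@97] asks=[#8:9@103 #3:8@105]
After op 10 [order #9] market_sell(qty=5): fills=#7x#9:5@101; bids=[#7:4@101 #4:3@100 #5:8@97] asks=[#8:9@103 #3:8@105]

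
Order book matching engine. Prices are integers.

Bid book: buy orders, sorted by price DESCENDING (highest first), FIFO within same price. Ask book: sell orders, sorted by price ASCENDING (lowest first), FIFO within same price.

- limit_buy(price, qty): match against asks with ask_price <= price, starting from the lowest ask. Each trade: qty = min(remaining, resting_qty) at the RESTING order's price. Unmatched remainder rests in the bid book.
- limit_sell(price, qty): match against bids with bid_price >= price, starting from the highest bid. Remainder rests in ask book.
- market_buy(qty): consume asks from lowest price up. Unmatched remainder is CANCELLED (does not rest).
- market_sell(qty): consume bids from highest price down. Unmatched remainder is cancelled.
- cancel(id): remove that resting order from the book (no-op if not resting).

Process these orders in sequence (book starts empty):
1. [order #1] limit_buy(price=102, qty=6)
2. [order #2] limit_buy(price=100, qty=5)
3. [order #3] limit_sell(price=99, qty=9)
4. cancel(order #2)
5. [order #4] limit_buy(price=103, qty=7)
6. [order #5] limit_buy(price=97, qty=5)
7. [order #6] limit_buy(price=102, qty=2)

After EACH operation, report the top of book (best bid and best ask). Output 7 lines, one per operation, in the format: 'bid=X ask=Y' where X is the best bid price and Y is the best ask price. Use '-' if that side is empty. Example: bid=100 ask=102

Answer: bid=102 ask=-
bid=102 ask=-
bid=100 ask=-
bid=- ask=-
bid=103 ask=-
bid=103 ask=-
bid=103 ask=-

Derivation:
After op 1 [order #1] limit_buy(price=102, qty=6): fills=none; bids=[#1:6@102] asks=[-]
After op 2 [order #2] limit_buy(price=100, qty=5): fills=none; bids=[#1:6@102 #2:5@100] asks=[-]
After op 3 [order #3] limit_sell(price=99, qty=9): fills=#1x#3:6@102 #2x#3:3@100; bids=[#2:2@100] asks=[-]
After op 4 cancel(order #2): fills=none; bids=[-] asks=[-]
After op 5 [order #4] limit_buy(price=103, qty=7): fills=none; bids=[#4:7@103] asks=[-]
After op 6 [order #5] limit_buy(price=97, qty=5): fills=none; bids=[#4:7@103 #5:5@97] asks=[-]
After op 7 [order #6] limit_buy(price=102, qty=2): fills=none; bids=[#4:7@103 #6:2@102 #5:5@97] asks=[-]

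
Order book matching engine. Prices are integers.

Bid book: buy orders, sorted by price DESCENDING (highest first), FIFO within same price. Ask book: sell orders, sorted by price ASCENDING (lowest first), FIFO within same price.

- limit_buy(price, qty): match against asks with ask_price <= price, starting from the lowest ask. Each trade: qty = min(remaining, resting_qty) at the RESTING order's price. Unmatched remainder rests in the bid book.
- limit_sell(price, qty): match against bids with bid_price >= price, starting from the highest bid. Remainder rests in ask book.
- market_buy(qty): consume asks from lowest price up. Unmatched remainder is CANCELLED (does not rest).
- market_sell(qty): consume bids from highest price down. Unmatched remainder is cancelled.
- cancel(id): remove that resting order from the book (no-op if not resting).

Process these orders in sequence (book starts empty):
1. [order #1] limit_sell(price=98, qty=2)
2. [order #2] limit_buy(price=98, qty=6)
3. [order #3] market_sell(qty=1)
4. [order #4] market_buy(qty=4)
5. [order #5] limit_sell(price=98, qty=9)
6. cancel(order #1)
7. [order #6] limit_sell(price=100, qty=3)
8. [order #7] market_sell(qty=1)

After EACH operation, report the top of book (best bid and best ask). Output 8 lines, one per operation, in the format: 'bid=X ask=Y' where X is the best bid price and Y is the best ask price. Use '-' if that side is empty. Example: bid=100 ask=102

Answer: bid=- ask=98
bid=98 ask=-
bid=98 ask=-
bid=98 ask=-
bid=- ask=98
bid=- ask=98
bid=- ask=98
bid=- ask=98

Derivation:
After op 1 [order #1] limit_sell(price=98, qty=2): fills=none; bids=[-] asks=[#1:2@98]
After op 2 [order #2] limit_buy(price=98, qty=6): fills=#2x#1:2@98; bids=[#2:4@98] asks=[-]
After op 3 [order #3] market_sell(qty=1): fills=#2x#3:1@98; bids=[#2:3@98] asks=[-]
After op 4 [order #4] market_buy(qty=4): fills=none; bids=[#2:3@98] asks=[-]
After op 5 [order #5] limit_sell(price=98, qty=9): fills=#2x#5:3@98; bids=[-] asks=[#5:6@98]
After op 6 cancel(order #1): fills=none; bids=[-] asks=[#5:6@98]
After op 7 [order #6] limit_sell(price=100, qty=3): fills=none; bids=[-] asks=[#5:6@98 #6:3@100]
After op 8 [order #7] market_sell(qty=1): fills=none; bids=[-] asks=[#5:6@98 #6:3@100]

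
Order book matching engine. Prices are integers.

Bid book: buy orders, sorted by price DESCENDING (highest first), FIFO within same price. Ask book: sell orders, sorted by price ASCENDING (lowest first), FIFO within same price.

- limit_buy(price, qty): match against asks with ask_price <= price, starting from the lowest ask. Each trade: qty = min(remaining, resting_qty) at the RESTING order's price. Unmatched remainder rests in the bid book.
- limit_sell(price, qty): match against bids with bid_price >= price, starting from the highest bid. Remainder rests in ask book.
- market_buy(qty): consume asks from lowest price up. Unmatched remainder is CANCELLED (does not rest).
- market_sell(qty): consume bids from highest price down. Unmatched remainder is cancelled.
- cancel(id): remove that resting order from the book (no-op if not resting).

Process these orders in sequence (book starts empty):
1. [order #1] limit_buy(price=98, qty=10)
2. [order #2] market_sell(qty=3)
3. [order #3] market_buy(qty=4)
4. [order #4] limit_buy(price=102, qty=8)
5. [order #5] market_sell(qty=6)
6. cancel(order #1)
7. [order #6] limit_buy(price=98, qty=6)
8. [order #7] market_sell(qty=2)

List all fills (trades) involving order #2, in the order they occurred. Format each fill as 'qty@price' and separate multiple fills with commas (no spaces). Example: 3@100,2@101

After op 1 [order #1] limit_buy(price=98, qty=10): fills=none; bids=[#1:10@98] asks=[-]
After op 2 [order #2] market_sell(qty=3): fills=#1x#2:3@98; bids=[#1:7@98] asks=[-]
After op 3 [order #3] market_buy(qty=4): fills=none; bids=[#1:7@98] asks=[-]
After op 4 [order #4] limit_buy(price=102, qty=8): fills=none; bids=[#4:8@102 #1:7@98] asks=[-]
After op 5 [order #5] market_sell(qty=6): fills=#4x#5:6@102; bids=[#4:2@102 #1:7@98] asks=[-]
After op 6 cancel(order #1): fills=none; bids=[#4:2@102] asks=[-]
After op 7 [order #6] limit_buy(price=98, qty=6): fills=none; bids=[#4:2@102 #6:6@98] asks=[-]
After op 8 [order #7] market_sell(qty=2): fills=#4x#7:2@102; bids=[#6:6@98] asks=[-]

Answer: 3@98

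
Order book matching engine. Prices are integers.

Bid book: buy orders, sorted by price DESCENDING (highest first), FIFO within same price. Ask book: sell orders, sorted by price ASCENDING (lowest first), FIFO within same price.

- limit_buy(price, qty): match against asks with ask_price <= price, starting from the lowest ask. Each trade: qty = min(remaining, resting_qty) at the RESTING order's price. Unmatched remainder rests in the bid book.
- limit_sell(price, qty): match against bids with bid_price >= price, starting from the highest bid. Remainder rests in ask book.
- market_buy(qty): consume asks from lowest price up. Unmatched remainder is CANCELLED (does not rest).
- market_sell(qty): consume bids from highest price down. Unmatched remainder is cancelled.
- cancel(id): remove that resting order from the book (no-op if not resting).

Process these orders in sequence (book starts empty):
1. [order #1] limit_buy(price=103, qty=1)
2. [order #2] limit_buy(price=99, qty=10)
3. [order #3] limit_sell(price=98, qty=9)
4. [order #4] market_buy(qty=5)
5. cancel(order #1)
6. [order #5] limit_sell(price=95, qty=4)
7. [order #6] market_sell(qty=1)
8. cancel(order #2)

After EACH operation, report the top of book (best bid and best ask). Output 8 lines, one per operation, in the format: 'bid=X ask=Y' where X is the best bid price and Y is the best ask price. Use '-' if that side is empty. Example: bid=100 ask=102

Answer: bid=103 ask=-
bid=103 ask=-
bid=99 ask=-
bid=99 ask=-
bid=99 ask=-
bid=- ask=95
bid=- ask=95
bid=- ask=95

Derivation:
After op 1 [order #1] limit_buy(price=103, qty=1): fills=none; bids=[#1:1@103] asks=[-]
After op 2 [order #2] limit_buy(price=99, qty=10): fills=none; bids=[#1:1@103 #2:10@99] asks=[-]
After op 3 [order #3] limit_sell(price=98, qty=9): fills=#1x#3:1@103 #2x#3:8@99; bids=[#2:2@99] asks=[-]
After op 4 [order #4] market_buy(qty=5): fills=none; bids=[#2:2@99] asks=[-]
After op 5 cancel(order #1): fills=none; bids=[#2:2@99] asks=[-]
After op 6 [order #5] limit_sell(price=95, qty=4): fills=#2x#5:2@99; bids=[-] asks=[#5:2@95]
After op 7 [order #6] market_sell(qty=1): fills=none; bids=[-] asks=[#5:2@95]
After op 8 cancel(order #2): fills=none; bids=[-] asks=[#5:2@95]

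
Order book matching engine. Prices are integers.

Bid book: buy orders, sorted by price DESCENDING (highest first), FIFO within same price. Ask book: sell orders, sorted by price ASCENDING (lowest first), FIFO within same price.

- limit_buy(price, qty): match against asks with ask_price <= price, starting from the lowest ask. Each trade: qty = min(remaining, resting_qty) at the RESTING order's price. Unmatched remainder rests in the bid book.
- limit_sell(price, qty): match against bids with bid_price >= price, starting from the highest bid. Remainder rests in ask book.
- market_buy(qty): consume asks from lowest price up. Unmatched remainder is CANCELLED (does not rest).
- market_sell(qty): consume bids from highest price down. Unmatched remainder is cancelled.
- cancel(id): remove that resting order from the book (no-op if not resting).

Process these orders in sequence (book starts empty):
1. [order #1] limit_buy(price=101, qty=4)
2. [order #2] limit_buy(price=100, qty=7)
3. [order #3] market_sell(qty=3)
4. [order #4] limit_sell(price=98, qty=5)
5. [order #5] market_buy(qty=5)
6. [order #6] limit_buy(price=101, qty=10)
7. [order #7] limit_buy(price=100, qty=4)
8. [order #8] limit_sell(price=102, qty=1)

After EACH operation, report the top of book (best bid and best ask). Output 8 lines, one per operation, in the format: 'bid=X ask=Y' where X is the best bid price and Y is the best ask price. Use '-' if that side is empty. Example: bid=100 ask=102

Answer: bid=101 ask=-
bid=101 ask=-
bid=101 ask=-
bid=100 ask=-
bid=100 ask=-
bid=101 ask=-
bid=101 ask=-
bid=101 ask=102

Derivation:
After op 1 [order #1] limit_buy(price=101, qty=4): fills=none; bids=[#1:4@101] asks=[-]
After op 2 [order #2] limit_buy(price=100, qty=7): fills=none; bids=[#1:4@101 #2:7@100] asks=[-]
After op 3 [order #3] market_sell(qty=3): fills=#1x#3:3@101; bids=[#1:1@101 #2:7@100] asks=[-]
After op 4 [order #4] limit_sell(price=98, qty=5): fills=#1x#4:1@101 #2x#4:4@100; bids=[#2:3@100] asks=[-]
After op 5 [order #5] market_buy(qty=5): fills=none; bids=[#2:3@100] asks=[-]
After op 6 [order #6] limit_buy(price=101, qty=10): fills=none; bids=[#6:10@101 #2:3@100] asks=[-]
After op 7 [order #7] limit_buy(price=100, qty=4): fills=none; bids=[#6:10@101 #2:3@100 #7:4@100] asks=[-]
After op 8 [order #8] limit_sell(price=102, qty=1): fills=none; bids=[#6:10@101 #2:3@100 #7:4@100] asks=[#8:1@102]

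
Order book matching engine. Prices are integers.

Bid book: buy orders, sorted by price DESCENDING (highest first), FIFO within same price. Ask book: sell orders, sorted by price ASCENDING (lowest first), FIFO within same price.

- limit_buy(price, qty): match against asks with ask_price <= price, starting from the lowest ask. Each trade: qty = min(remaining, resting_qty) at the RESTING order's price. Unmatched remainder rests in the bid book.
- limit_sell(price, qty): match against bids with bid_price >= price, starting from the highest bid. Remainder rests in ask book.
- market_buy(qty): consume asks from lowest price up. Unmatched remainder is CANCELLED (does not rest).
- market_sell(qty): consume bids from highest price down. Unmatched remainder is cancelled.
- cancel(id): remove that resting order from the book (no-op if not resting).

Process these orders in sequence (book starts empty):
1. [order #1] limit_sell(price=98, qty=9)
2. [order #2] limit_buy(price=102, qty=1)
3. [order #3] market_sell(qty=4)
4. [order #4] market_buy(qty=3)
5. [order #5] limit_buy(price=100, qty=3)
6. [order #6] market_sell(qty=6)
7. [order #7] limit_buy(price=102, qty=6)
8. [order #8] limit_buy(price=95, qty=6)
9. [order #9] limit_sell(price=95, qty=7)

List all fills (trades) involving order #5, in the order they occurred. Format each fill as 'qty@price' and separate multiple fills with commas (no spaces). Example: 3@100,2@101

Answer: 3@98

Derivation:
After op 1 [order #1] limit_sell(price=98, qty=9): fills=none; bids=[-] asks=[#1:9@98]
After op 2 [order #2] limit_buy(price=102, qty=1): fills=#2x#1:1@98; bids=[-] asks=[#1:8@98]
After op 3 [order #3] market_sell(qty=4): fills=none; bids=[-] asks=[#1:8@98]
After op 4 [order #4] market_buy(qty=3): fills=#4x#1:3@98; bids=[-] asks=[#1:5@98]
After op 5 [order #5] limit_buy(price=100, qty=3): fills=#5x#1:3@98; bids=[-] asks=[#1:2@98]
After op 6 [order #6] market_sell(qty=6): fills=none; bids=[-] asks=[#1:2@98]
After op 7 [order #7] limit_buy(price=102, qty=6): fills=#7x#1:2@98; bids=[#7:4@102] asks=[-]
After op 8 [order #8] limit_buy(price=95, qty=6): fills=none; bids=[#7:4@102 #8:6@95] asks=[-]
After op 9 [order #9] limit_sell(price=95, qty=7): fills=#7x#9:4@102 #8x#9:3@95; bids=[#8:3@95] asks=[-]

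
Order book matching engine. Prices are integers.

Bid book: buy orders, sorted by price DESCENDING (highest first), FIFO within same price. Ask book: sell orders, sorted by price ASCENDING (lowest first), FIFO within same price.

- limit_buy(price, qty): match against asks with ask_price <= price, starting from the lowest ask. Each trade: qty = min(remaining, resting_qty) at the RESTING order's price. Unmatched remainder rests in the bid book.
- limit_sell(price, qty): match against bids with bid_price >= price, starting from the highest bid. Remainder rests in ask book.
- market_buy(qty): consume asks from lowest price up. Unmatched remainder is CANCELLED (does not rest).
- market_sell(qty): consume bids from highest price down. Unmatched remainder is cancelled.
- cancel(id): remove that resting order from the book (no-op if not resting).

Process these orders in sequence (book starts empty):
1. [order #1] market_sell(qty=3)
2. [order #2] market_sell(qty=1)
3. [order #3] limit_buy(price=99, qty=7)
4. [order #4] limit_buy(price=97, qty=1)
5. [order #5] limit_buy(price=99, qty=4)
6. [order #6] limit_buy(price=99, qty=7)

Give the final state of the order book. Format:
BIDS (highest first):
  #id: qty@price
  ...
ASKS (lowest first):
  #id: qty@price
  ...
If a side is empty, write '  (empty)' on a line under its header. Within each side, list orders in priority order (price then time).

After op 1 [order #1] market_sell(qty=3): fills=none; bids=[-] asks=[-]
After op 2 [order #2] market_sell(qty=1): fills=none; bids=[-] asks=[-]
After op 3 [order #3] limit_buy(price=99, qty=7): fills=none; bids=[#3:7@99] asks=[-]
After op 4 [order #4] limit_buy(price=97, qty=1): fills=none; bids=[#3:7@99 #4:1@97] asks=[-]
After op 5 [order #5] limit_buy(price=99, qty=4): fills=none; bids=[#3:7@99 #5:4@99 #4:1@97] asks=[-]
After op 6 [order #6] limit_buy(price=99, qty=7): fills=none; bids=[#3:7@99 #5:4@99 #6:7@99 #4:1@97] asks=[-]

Answer: BIDS (highest first):
  #3: 7@99
  #5: 4@99
  #6: 7@99
  #4: 1@97
ASKS (lowest first):
  (empty)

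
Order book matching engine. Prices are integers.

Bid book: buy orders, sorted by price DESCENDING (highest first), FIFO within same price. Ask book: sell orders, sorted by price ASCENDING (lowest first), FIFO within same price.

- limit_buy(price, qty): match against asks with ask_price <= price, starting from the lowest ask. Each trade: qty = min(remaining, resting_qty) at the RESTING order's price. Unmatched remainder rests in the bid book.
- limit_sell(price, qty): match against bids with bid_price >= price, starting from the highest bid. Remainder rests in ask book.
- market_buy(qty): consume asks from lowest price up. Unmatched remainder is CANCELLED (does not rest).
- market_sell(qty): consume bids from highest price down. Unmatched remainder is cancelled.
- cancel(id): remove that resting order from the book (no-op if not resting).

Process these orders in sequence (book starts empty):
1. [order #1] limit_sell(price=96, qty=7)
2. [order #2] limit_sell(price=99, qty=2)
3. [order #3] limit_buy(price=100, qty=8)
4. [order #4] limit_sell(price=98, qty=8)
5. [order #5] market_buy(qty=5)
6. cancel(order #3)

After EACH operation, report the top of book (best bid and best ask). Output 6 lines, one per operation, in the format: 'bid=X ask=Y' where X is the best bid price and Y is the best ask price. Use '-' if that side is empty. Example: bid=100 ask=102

After op 1 [order #1] limit_sell(price=96, qty=7): fills=none; bids=[-] asks=[#1:7@96]
After op 2 [order #2] limit_sell(price=99, qty=2): fills=none; bids=[-] asks=[#1:7@96 #2:2@99]
After op 3 [order #3] limit_buy(price=100, qty=8): fills=#3x#1:7@96 #3x#2:1@99; bids=[-] asks=[#2:1@99]
After op 4 [order #4] limit_sell(price=98, qty=8): fills=none; bids=[-] asks=[#4:8@98 #2:1@99]
After op 5 [order #5] market_buy(qty=5): fills=#5x#4:5@98; bids=[-] asks=[#4:3@98 #2:1@99]
After op 6 cancel(order #3): fills=none; bids=[-] asks=[#4:3@98 #2:1@99]

Answer: bid=- ask=96
bid=- ask=96
bid=- ask=99
bid=- ask=98
bid=- ask=98
bid=- ask=98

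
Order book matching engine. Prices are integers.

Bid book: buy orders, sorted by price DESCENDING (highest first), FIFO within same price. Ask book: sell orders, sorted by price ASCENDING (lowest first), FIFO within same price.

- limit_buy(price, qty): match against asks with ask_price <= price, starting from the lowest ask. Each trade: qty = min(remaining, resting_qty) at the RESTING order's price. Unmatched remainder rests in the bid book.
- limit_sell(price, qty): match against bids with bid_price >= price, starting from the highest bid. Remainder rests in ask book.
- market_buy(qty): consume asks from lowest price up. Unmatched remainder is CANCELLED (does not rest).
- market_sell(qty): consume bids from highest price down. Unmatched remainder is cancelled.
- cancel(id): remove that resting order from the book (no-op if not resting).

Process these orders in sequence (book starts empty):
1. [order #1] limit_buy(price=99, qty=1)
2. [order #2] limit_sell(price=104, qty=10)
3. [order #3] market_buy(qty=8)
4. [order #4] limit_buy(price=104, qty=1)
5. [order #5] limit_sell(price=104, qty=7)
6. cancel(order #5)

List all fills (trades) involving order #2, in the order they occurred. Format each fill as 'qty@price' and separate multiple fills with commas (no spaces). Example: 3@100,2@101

After op 1 [order #1] limit_buy(price=99, qty=1): fills=none; bids=[#1:1@99] asks=[-]
After op 2 [order #2] limit_sell(price=104, qty=10): fills=none; bids=[#1:1@99] asks=[#2:10@104]
After op 3 [order #3] market_buy(qty=8): fills=#3x#2:8@104; bids=[#1:1@99] asks=[#2:2@104]
After op 4 [order #4] limit_buy(price=104, qty=1): fills=#4x#2:1@104; bids=[#1:1@99] asks=[#2:1@104]
After op 5 [order #5] limit_sell(price=104, qty=7): fills=none; bids=[#1:1@99] asks=[#2:1@104 #5:7@104]
After op 6 cancel(order #5): fills=none; bids=[#1:1@99] asks=[#2:1@104]

Answer: 8@104,1@104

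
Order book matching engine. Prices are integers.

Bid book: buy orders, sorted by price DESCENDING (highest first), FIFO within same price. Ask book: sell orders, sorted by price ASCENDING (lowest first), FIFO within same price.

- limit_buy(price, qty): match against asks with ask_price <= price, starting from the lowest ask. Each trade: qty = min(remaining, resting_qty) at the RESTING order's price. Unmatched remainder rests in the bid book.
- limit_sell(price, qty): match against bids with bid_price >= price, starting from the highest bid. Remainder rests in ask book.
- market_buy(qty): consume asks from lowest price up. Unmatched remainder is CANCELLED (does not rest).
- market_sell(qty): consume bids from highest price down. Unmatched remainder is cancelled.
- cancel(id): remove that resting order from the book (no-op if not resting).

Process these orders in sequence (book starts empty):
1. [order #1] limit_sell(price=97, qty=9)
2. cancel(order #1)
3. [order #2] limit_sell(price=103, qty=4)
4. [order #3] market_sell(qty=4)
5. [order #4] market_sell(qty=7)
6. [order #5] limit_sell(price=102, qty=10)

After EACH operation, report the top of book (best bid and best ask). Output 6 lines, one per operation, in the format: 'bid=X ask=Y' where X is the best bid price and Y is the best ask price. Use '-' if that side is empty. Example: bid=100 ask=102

After op 1 [order #1] limit_sell(price=97, qty=9): fills=none; bids=[-] asks=[#1:9@97]
After op 2 cancel(order #1): fills=none; bids=[-] asks=[-]
After op 3 [order #2] limit_sell(price=103, qty=4): fills=none; bids=[-] asks=[#2:4@103]
After op 4 [order #3] market_sell(qty=4): fills=none; bids=[-] asks=[#2:4@103]
After op 5 [order #4] market_sell(qty=7): fills=none; bids=[-] asks=[#2:4@103]
After op 6 [order #5] limit_sell(price=102, qty=10): fills=none; bids=[-] asks=[#5:10@102 #2:4@103]

Answer: bid=- ask=97
bid=- ask=-
bid=- ask=103
bid=- ask=103
bid=- ask=103
bid=- ask=102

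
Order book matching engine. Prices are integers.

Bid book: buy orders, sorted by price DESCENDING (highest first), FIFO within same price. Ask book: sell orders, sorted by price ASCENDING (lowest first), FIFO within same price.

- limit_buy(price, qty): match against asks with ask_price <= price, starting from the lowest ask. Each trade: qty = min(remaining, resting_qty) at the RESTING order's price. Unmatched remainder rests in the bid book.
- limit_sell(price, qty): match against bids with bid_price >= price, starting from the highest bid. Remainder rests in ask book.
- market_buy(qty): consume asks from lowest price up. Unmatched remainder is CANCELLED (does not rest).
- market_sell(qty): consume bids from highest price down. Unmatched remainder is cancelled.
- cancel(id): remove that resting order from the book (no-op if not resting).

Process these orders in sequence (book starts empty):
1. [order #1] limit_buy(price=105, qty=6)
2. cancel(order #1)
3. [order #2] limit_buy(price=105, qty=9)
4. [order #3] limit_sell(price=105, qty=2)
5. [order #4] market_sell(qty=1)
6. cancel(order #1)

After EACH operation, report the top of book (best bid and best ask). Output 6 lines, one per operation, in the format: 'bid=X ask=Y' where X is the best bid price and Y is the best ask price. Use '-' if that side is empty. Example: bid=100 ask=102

After op 1 [order #1] limit_buy(price=105, qty=6): fills=none; bids=[#1:6@105] asks=[-]
After op 2 cancel(order #1): fills=none; bids=[-] asks=[-]
After op 3 [order #2] limit_buy(price=105, qty=9): fills=none; bids=[#2:9@105] asks=[-]
After op 4 [order #3] limit_sell(price=105, qty=2): fills=#2x#3:2@105; bids=[#2:7@105] asks=[-]
After op 5 [order #4] market_sell(qty=1): fills=#2x#4:1@105; bids=[#2:6@105] asks=[-]
After op 6 cancel(order #1): fills=none; bids=[#2:6@105] asks=[-]

Answer: bid=105 ask=-
bid=- ask=-
bid=105 ask=-
bid=105 ask=-
bid=105 ask=-
bid=105 ask=-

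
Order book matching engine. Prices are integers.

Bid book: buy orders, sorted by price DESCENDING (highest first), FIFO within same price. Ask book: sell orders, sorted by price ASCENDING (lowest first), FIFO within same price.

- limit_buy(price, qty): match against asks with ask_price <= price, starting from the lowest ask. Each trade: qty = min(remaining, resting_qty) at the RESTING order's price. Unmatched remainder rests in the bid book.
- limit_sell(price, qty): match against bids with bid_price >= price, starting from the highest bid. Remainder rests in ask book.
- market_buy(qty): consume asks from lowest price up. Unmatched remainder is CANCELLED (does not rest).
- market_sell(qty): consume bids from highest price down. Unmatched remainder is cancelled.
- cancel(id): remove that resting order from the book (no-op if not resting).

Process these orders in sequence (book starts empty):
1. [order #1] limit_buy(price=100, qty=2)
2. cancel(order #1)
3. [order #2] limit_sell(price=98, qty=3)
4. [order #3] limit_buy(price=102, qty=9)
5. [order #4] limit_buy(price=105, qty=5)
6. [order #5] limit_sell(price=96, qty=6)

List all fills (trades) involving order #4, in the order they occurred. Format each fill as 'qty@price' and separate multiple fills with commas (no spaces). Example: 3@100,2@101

Answer: 5@105

Derivation:
After op 1 [order #1] limit_buy(price=100, qty=2): fills=none; bids=[#1:2@100] asks=[-]
After op 2 cancel(order #1): fills=none; bids=[-] asks=[-]
After op 3 [order #2] limit_sell(price=98, qty=3): fills=none; bids=[-] asks=[#2:3@98]
After op 4 [order #3] limit_buy(price=102, qty=9): fills=#3x#2:3@98; bids=[#3:6@102] asks=[-]
After op 5 [order #4] limit_buy(price=105, qty=5): fills=none; bids=[#4:5@105 #3:6@102] asks=[-]
After op 6 [order #5] limit_sell(price=96, qty=6): fills=#4x#5:5@105 #3x#5:1@102; bids=[#3:5@102] asks=[-]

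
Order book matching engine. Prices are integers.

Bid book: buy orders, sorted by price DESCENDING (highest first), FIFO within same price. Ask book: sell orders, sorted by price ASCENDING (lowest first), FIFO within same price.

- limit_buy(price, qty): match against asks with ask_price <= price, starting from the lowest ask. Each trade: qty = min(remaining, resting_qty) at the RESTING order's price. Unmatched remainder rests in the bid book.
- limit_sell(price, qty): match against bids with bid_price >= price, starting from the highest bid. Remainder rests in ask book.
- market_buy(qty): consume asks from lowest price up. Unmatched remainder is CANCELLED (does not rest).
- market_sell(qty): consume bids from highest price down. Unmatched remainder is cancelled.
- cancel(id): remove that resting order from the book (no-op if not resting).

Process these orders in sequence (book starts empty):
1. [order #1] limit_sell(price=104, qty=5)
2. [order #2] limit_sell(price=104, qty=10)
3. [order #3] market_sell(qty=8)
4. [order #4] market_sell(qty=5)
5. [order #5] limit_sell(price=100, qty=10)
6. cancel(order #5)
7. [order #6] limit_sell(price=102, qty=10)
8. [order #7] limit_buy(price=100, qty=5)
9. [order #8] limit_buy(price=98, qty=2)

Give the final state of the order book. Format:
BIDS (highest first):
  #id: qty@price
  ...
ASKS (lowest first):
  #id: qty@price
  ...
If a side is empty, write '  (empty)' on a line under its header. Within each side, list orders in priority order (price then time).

After op 1 [order #1] limit_sell(price=104, qty=5): fills=none; bids=[-] asks=[#1:5@104]
After op 2 [order #2] limit_sell(price=104, qty=10): fills=none; bids=[-] asks=[#1:5@104 #2:10@104]
After op 3 [order #3] market_sell(qty=8): fills=none; bids=[-] asks=[#1:5@104 #2:10@104]
After op 4 [order #4] market_sell(qty=5): fills=none; bids=[-] asks=[#1:5@104 #2:10@104]
After op 5 [order #5] limit_sell(price=100, qty=10): fills=none; bids=[-] asks=[#5:10@100 #1:5@104 #2:10@104]
After op 6 cancel(order #5): fills=none; bids=[-] asks=[#1:5@104 #2:10@104]
After op 7 [order #6] limit_sell(price=102, qty=10): fills=none; bids=[-] asks=[#6:10@102 #1:5@104 #2:10@104]
After op 8 [order #7] limit_buy(price=100, qty=5): fills=none; bids=[#7:5@100] asks=[#6:10@102 #1:5@104 #2:10@104]
After op 9 [order #8] limit_buy(price=98, qty=2): fills=none; bids=[#7:5@100 #8:2@98] asks=[#6:10@102 #1:5@104 #2:10@104]

Answer: BIDS (highest first):
  #7: 5@100
  #8: 2@98
ASKS (lowest first):
  #6: 10@102
  #1: 5@104
  #2: 10@104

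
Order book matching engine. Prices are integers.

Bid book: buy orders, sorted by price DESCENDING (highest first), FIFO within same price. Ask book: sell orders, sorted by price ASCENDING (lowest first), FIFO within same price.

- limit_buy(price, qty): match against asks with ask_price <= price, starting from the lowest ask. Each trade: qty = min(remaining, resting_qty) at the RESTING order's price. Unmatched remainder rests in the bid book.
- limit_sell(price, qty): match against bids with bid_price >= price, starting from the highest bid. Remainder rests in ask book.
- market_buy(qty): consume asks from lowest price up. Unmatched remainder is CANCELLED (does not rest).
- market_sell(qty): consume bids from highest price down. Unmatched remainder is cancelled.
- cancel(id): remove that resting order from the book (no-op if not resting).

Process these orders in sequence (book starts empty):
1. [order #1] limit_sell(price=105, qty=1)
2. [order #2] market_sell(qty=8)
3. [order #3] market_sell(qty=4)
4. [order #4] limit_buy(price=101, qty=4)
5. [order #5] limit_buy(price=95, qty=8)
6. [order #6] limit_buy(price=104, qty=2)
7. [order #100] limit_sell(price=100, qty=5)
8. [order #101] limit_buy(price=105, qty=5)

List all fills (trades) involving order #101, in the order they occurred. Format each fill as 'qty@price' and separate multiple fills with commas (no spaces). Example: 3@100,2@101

Answer: 1@105

Derivation:
After op 1 [order #1] limit_sell(price=105, qty=1): fills=none; bids=[-] asks=[#1:1@105]
After op 2 [order #2] market_sell(qty=8): fills=none; bids=[-] asks=[#1:1@105]
After op 3 [order #3] market_sell(qty=4): fills=none; bids=[-] asks=[#1:1@105]
After op 4 [order #4] limit_buy(price=101, qty=4): fills=none; bids=[#4:4@101] asks=[#1:1@105]
After op 5 [order #5] limit_buy(price=95, qty=8): fills=none; bids=[#4:4@101 #5:8@95] asks=[#1:1@105]
After op 6 [order #6] limit_buy(price=104, qty=2): fills=none; bids=[#6:2@104 #4:4@101 #5:8@95] asks=[#1:1@105]
After op 7 [order #100] limit_sell(price=100, qty=5): fills=#6x#100:2@104 #4x#100:3@101; bids=[#4:1@101 #5:8@95] asks=[#1:1@105]
After op 8 [order #101] limit_buy(price=105, qty=5): fills=#101x#1:1@105; bids=[#101:4@105 #4:1@101 #5:8@95] asks=[-]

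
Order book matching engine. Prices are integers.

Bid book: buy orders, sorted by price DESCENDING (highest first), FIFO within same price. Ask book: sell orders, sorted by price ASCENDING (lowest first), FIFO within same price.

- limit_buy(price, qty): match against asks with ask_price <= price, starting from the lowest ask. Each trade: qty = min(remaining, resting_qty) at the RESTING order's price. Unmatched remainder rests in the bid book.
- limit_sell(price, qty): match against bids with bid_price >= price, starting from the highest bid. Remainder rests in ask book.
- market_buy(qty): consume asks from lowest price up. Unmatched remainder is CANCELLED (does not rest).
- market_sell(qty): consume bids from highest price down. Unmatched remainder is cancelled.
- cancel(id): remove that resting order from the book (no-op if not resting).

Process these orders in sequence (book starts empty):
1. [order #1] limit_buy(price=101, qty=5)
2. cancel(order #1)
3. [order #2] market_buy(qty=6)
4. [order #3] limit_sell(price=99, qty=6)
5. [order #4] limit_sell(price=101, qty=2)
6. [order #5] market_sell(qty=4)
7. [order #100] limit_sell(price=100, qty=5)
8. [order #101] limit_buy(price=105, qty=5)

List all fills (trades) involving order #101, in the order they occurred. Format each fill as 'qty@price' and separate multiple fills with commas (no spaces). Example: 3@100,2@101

Answer: 5@99

Derivation:
After op 1 [order #1] limit_buy(price=101, qty=5): fills=none; bids=[#1:5@101] asks=[-]
After op 2 cancel(order #1): fills=none; bids=[-] asks=[-]
After op 3 [order #2] market_buy(qty=6): fills=none; bids=[-] asks=[-]
After op 4 [order #3] limit_sell(price=99, qty=6): fills=none; bids=[-] asks=[#3:6@99]
After op 5 [order #4] limit_sell(price=101, qty=2): fills=none; bids=[-] asks=[#3:6@99 #4:2@101]
After op 6 [order #5] market_sell(qty=4): fills=none; bids=[-] asks=[#3:6@99 #4:2@101]
After op 7 [order #100] limit_sell(price=100, qty=5): fills=none; bids=[-] asks=[#3:6@99 #100:5@100 #4:2@101]
After op 8 [order #101] limit_buy(price=105, qty=5): fills=#101x#3:5@99; bids=[-] asks=[#3:1@99 #100:5@100 #4:2@101]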